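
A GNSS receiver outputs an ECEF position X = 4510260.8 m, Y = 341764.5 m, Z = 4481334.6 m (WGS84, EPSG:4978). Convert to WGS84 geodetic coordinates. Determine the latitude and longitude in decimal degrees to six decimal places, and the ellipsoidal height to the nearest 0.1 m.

λ = atan2(Y, X) = 4.33330015°; p = √(X²+Y²) = 4523190.8 m.
Bowring's method on WGS84 (a = 6378137 m, b = 6356752.314 m) gives φ = 44.92610027°, h = -287.332 m.

lat 44.926100°, lon 4.333300°, h -287.3 m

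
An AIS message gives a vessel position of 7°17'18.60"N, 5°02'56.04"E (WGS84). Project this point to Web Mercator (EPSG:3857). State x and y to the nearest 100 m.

x 562000 m, y 813500 m

Web Mercator is spherical with R = a = 6378137 m.
x = R·λ = 6378137 × 0.088119929 = 562040.977 m.
y = R·ln tan(π/4 + φ/2) = 6378137 × 0.127552797 = 813549.214 m.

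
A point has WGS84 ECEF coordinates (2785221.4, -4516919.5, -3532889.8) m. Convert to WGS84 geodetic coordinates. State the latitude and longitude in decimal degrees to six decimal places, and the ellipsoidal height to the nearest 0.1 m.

lat -33.831500°, lon -58.341200°, h 3508.7 m

λ = atan2(Y, X) = -58.34119990°; p = √(X²+Y²) = 5306601.6 m.
Bowring's method on WGS84 (a = 6378137 m, b = 6356752.314 m) gives φ = -33.83149964°, h = 3508.679 m.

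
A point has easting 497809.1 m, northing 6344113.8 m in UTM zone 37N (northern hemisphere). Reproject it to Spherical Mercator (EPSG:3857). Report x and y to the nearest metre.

Unproject from UTM 37N (λ₀ = 39°) → φ = 57.24009972°, λ = 38.96370045°.
Web Mercator (R = 6378137 m): x = 4337419.294 m, y = 7809352.136 m.

x 4337419 m, y 7809352 m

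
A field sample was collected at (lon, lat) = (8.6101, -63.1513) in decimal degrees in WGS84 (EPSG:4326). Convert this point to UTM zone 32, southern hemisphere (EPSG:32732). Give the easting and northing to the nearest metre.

E 480353 m, N 2997494 m

Zone 32 central meridian λ₀ = 6×32 − 183 = 9°; Δλ = -0.3899°.
Transverse Mercator on WGS84 with k₀ = 0.9996 gives E = 480352.940 m, N = 2997493.556 m.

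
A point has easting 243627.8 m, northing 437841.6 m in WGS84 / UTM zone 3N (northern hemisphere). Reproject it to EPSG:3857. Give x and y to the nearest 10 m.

Unproject from UTM 3N (λ₀ = -165°) → φ = 3.95800006°, λ = -167.30880036°.
Web Mercator (R = 6378137 m): x = -18624730.462 m, y = 440953.400 m.

x -18624730 m, y 440950 m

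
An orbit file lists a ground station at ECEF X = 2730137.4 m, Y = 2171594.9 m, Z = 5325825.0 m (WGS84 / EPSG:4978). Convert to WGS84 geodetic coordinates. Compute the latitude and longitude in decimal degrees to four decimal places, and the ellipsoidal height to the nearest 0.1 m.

lat 56.9508°, lon 38.4993°, h 3472.8 m

λ = atan2(Y, X) = 38.49930017°; p = √(X²+Y²) = 3488477.4 m.
Bowring's method on WGS84 (a = 6378137 m, b = 6356752.314 m) gives φ = 56.95079943°, h = 3472.814 m.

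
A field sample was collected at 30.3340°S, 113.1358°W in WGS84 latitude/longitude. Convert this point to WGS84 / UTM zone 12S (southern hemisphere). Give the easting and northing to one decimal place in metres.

Zone 12 central meridian λ₀ = 6×12 − 183 = -111°; Δλ = -2.1358°.
Transverse Mercator on WGS84 with k₀ = 0.9996 gives E = 294676.866 m, N = 6642270.505 m.

E 294676.9 m, N 6642270.5 m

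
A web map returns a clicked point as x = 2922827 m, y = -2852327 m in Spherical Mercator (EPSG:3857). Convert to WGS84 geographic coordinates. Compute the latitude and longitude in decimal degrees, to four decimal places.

lat -24.8092°, lon 26.2562°

R = 6378137 m. λ = x/R = 26.25620167°.
φ = 2·arctan(exp(y/R)) − 90° = 2·arctan(0.63941) − 90° = -24.80919774°.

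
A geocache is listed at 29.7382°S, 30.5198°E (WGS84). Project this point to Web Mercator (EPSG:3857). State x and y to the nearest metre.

x 3397449 m, y -3469942 m

Web Mercator is spherical with R = a = 6378137 m.
x = R·λ = 6378137 × 0.532670997 = 3397448.595 m.
y = R·ln tan(π/4 + φ/2) = 6378137 × -0.544036932 = -3469942.088 m.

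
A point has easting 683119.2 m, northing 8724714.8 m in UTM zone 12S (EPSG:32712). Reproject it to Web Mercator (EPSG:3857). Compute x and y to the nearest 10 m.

x -12169550 m, y -1292440 m

Unproject from UTM 12S (λ₀ = -111°) → φ = -11.53150011°, λ = -109.32089956°.
Web Mercator (R = 6378137 m): x = -12169546.873 m, y = -1292435.795 m.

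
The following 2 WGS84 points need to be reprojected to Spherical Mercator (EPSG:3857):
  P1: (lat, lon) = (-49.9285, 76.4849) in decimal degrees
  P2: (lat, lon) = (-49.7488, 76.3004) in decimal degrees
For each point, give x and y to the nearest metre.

P1: x 8514260 m, y -6433902 m; P2: x 8493722 m, y -6402886 m

Web Mercator: x = R·λ, y = R·ln tan(π/4+φ/2), R = 6378137 m.
P1 (-49.9285°, 76.4849°) → (8514260.121, -6433902.496) m.
P2 (-49.7488°, 76.3004°) → (8493721.675, -6402885.545) m.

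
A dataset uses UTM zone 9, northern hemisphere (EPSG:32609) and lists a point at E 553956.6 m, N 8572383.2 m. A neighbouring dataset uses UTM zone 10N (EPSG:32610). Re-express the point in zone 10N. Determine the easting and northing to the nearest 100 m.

UTM 9N → geographic: φ = 77.22049993°, λ = -126.81439901°.
UTM 10N (λ₀ = -123°) forward: E = 405874.922 m, N = 8574436.207 m.

E 405900 m, N 8574400 m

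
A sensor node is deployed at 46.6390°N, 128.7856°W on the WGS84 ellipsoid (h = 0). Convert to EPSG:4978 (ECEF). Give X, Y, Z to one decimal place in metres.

WGS84: a = 6378137 m, e² = 0.006694380; N(φ) = a/√(1−e²sin²φ) = 6389451.826 m.
X = (N+h)·cosφ·cosλ = -2748021.203 m; Y = (N+h)·cosφ·sinλ = -3419608.649 m; Z = (N(1−e²)+h)·sinφ = 4614302.958 m.

X -2748021.2 m, Y -3419608.6 m, Z 4614303.0 m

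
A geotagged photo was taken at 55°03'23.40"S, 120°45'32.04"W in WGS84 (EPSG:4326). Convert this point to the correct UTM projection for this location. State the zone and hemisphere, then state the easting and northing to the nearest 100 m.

Zone 10S: E 643100 m, N 3896600 m

Longitude -120.7589° lies in the 6° band [-126°, -120°), giving zone 10; latitude is south of the equator, so 10S.
Zone 10 central meridian λ₀ = 6×10 − 183 = -123°; Δλ = +2.2411°.
Transverse Mercator on WGS84 with k₀ = 0.9996 gives E = 643145.822 m, N = 3896625.965 m.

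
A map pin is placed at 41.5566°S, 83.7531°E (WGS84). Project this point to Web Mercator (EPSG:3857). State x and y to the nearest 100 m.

x 9323400 m, y -5094800 m

Web Mercator is spherical with R = a = 6378137 m.
x = R·λ = 6378137 × 1.461767354 = 9323352.444 m.
y = R·ln tan(π/4 + φ/2) = 6378137 × -0.798789671 = -5094789.953 m.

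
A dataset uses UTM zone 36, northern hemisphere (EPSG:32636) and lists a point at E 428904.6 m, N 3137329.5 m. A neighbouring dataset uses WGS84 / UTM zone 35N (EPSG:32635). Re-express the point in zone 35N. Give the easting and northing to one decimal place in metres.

E 1017270.4 m, N 3148446.1 m

UTM 36N → geographic: φ = 28.36029985°, λ = 32.27449969°.
UTM 35N (λ₀ = 27°) forward: E = 1017270.446 m, N = 3148446.066 m.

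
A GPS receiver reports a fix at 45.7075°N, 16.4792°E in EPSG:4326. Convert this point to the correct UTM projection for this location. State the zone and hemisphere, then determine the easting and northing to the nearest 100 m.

Zone 33N: E 615100 m, N 5062600 m

Longitude 16.4792° lies in the 6° band [12°, 18°), giving zone 33; latitude is north of the equator, so 33N.
Zone 33 central meridian λ₀ = 6×33 − 183 = 15°; Δλ = +1.4792°.
Transverse Mercator on WGS84 with k₀ = 0.9996 gives E = 615139.615 m, N = 5062613.541 m.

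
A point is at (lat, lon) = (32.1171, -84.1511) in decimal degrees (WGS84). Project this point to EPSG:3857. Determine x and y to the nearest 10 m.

x -9367660 m, y 3778690 m

Web Mercator is spherical with R = a = 6378137 m.
x = R·λ = 6378137 × -1.468713764 = -9367657.602 m.
y = R·ln tan(π/4 + φ/2) = 6378137 × 0.592444417 = 3778691.656 m.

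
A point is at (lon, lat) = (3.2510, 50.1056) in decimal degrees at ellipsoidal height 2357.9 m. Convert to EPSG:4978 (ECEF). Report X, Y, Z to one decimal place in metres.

WGS84: a = 6378137 m, e² = 0.006694380; N(φ) = a/√(1−e²sin²φ) = 6390741.011 m.
X = (N+h)·cosφ·cosλ = 4093772.751 m; Y = (N+h)·cosφ·sinλ = 232532.943 m; Z = (N(1−e²)+h)·sinφ = 4872139.905 m.

X 4093772.8 m, Y 232532.9 m, Z 4872139.9 m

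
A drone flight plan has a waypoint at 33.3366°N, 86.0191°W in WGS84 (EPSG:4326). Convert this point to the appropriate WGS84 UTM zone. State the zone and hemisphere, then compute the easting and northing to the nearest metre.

Longitude -86.0191° lies in the 6° band [-90°, -84°), giving zone 16; latitude is north of the equator, so 16N.
Zone 16 central meridian λ₀ = 6×16 − 183 = -87°; Δλ = +0.9809°.
Transverse Mercator on WGS84 with k₀ = 0.9996 gives E = 591283.853 m, N = 3689032.903 m.

Zone 16N: E 591284 m, N 3689033 m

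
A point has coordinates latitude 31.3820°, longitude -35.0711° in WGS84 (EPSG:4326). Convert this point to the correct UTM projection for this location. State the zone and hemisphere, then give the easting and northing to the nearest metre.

Zone 25N: E 303053 m, N 3473793 m

Longitude -35.0711° lies in the 6° band [-36°, -30°), giving zone 25; latitude is north of the equator, so 25N.
Zone 25 central meridian λ₀ = 6×25 − 183 = -33°; Δλ = -2.0711°.
Transverse Mercator on WGS84 with k₀ = 0.9996 gives E = 303053.023 m, N = 3473792.503 m.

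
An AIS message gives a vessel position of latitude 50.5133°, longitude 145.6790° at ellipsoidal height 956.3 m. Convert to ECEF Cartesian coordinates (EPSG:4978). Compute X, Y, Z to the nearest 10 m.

WGS84: a = 6378137 m, e² = 0.006694380; N(φ) = a/√(1−e²sin²φ) = 6390891.212 m.
X = (N+h)·cosφ·cosλ = -3356894.608 m; Y = (N+h)·cosφ·sinλ = 2291721.591 m; Z = (N(1−e²)+h)·sinφ = 4900031.538 m.

X -3356890 m, Y 2291720 m, Z 4900030 m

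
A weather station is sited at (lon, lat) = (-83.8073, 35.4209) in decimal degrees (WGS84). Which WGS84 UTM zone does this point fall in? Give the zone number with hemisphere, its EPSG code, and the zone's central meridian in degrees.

Zone 17N (EPSG:32617), central meridian -81°

UTM zone = ⌊(λ + 180)/6⌋ + 1; -83.8073° ∈ [-84°, -78°) → zone 17.
Hemisphere: N (φ ≥ 0).
Central meridian λ₀ = 6×17 − 183 = -81°.
EPSG code: 32617.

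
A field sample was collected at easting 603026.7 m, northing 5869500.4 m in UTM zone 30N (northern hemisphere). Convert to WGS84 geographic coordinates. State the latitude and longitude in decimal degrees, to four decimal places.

Zone 30N: λ₀ = -3°, k₀ = 0.9996, false easting 500000 m.
Meridian distance M = (N − FN)/k₀ = 5871849.1 m.
Inverse transverse Mercator on WGS84 gives φ = 52.96519998°, λ = -1.46599995°.

lat 52.9652°, lon -1.4660°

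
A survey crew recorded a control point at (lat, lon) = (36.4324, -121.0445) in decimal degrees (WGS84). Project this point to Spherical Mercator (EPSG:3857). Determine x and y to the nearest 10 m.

x -13474610 m, y 4360280 m

Web Mercator is spherical with R = a = 6378137 m.
x = R·λ = 6378137 × -2.112625066 = -13474612.103 m.
y = R·ln tan(π/4 + φ/2) = 6378137 × 0.683629597 = 4360283.227 m.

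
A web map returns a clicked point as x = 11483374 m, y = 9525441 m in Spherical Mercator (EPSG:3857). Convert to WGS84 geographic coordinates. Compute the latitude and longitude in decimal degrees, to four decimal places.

R = 6378137 m. λ = x/R = 103.15690377°.
φ = 2·arctan(exp(y/R)) − 90° = 2·arctan(4.45244) − 90° = 64.68329817°.

lat 64.6833°, lon 103.1569°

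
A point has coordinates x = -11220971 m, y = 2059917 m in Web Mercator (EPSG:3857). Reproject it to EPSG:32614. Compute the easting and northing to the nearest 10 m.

Web Mercator inverse (R = 6378137 m) → φ = 18.19100072°, λ = -100.79969752°.
UTM 14N forward: E = 309660.099 m, N = 2012250.779 m.

E 309660 m, N 2012250 m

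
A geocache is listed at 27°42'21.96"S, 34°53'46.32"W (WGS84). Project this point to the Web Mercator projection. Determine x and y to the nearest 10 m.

x -3884630 m, y -3211970 m

Web Mercator is spherical with R = a = 6378137 m.
x = R·λ = 6378137 × -0.609053586 = -3884627.215 m.
y = R·ln tan(π/4 + φ/2) = 6378137 × -0.503590625 = -3211970.001 m.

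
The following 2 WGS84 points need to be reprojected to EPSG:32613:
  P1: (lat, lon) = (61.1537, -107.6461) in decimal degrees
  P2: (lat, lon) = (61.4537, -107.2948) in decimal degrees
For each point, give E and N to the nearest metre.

P1: E 357603 m, N 6782788 m; P2: E 377676 m, N 6815476 m

UTM zone 13N: λ₀ = -105°, k₀ = 0.9996.
P1 (61.1537°, -107.6461°) → (357602.561, 6782788.276) m.
P2 (61.4537°, -107.2948°) → (377675.769, 6815476.494) m.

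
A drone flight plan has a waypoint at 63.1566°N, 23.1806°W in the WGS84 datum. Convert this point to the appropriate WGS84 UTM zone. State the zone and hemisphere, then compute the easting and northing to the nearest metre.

Zone 27N: E 390155 m, N 7004903 m

Longitude -23.1806° lies in the 6° band [-24°, -18°), giving zone 27; latitude is north of the equator, so 27N.
Zone 27 central meridian λ₀ = 6×27 − 183 = -21°; Δλ = -2.1806°.
Transverse Mercator on WGS84 with k₀ = 0.9996 gives E = 390154.827 m, N = 7004902.680 m.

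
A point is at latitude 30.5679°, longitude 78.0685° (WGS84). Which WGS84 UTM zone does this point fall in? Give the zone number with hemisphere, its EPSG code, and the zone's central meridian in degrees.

UTM zone = ⌊(λ + 180)/6⌋ + 1; 78.0685° ∈ [78°, 84°) → zone 44.
Hemisphere: N (φ ≥ 0).
Central meridian λ₀ = 6×44 − 183 = 81°.
EPSG code: 32644.

Zone 44N (EPSG:32644), central meridian 81°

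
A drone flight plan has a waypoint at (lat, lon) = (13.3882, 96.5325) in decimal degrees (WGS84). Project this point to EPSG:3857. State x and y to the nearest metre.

x 10745949 m, y 1504118 m

Web Mercator is spherical with R = a = 6378137 m.
x = R·λ = 6378137 × 1.684809960 = 10745948.745 m.
y = R·ln tan(π/4 + φ/2) = 6378137 × 0.235824077 = 1504118.273 m.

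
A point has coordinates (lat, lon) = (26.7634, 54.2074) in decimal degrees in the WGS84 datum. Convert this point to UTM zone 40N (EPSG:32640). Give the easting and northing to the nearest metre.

E 222288 m, N 2963279 m

Zone 40 central meridian λ₀ = 6×40 − 183 = 57°; Δλ = -2.7926°.
Transverse Mercator on WGS84 with k₀ = 0.9996 gives E = 222288.339 m, N = 2963279.248 m.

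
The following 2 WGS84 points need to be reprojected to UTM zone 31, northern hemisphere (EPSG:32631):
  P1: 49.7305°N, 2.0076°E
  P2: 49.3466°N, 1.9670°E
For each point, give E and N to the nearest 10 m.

UTM zone 31N: λ₀ = 3°, k₀ = 0.9996.
P1 (49.7305°, 2.0076°) → (428481.396, 5509139.773) m.
P2 (49.3466°, 1.9670°) → (424970.043, 5466499.982) m.

P1: E 428480 m, N 5509140 m; P2: E 424970 m, N 5466500 m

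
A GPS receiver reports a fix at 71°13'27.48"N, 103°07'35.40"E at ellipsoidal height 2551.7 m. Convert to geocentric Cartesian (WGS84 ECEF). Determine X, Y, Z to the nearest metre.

X -467807 m, Y 2006079 m, Z 6018799 m

WGS84: a = 6378137 m, e² = 0.006694380; N(φ) = a/√(1−e²sin²φ) = 6397360.733 m.
X = (N+h)·cosφ·cosλ = -467807.494 m; Y = (N+h)·cosφ·sinλ = 2006079.432 m; Z = (N(1−e²)+h)·sinφ = 6018799.155 m.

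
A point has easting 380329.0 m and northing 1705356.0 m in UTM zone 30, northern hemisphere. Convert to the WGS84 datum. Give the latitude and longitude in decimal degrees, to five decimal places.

Zone 30N: λ₀ = -3°, k₀ = 0.9996, false easting 500000 m.
Meridian distance M = (N − FN)/k₀ = 1706038.4 m.
Inverse transverse Mercator on WGS84 gives φ = 15.42240045°, λ = -4.11530004°.

lat 15.42240°, lon -4.11530°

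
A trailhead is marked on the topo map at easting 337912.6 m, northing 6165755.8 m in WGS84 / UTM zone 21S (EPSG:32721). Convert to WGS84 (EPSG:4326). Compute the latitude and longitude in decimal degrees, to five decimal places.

Zone 21S: λ₀ = -57°, k₀ = 0.9996, false easting 500000 m, false northing 10000000 m.
Meridian distance M = (N − FN)/k₀ = -3835778.5 m.
Inverse transverse Mercator on WGS84 gives φ = -34.63729993°, λ = -58.76839978°.

lat -34.63730°, lon -58.76840°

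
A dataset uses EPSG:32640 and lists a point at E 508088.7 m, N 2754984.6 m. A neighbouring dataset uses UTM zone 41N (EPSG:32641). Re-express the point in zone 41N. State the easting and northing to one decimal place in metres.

UTM 40N → geographic: φ = 24.90999984°, λ = 57.08009953°.
UTM 41N (λ₀ = 63°) forward: E = -98501.410 m, N = 2768036.275 m.

E -98501.4 m, N 2768036.3 m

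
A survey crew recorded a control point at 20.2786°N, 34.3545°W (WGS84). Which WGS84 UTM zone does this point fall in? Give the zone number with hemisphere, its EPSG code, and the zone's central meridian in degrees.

UTM zone = ⌊(λ + 180)/6⌋ + 1; -34.3545° ∈ [-36°, -30°) → zone 25.
Hemisphere: N (φ ≥ 0).
Central meridian λ₀ = 6×25 − 183 = -33°.
EPSG code: 32625.

Zone 25N (EPSG:32625), central meridian -33°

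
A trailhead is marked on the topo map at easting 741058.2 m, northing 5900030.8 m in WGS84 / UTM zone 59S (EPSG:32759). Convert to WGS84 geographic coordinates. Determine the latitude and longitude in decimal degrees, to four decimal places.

lat -37.0150°, lon 173.7095°

Zone 59S: λ₀ = 171°, k₀ = 0.9996, false easting 500000 m, false northing 10000000 m.
Meridian distance M = (N − FN)/k₀ = -4101609.8 m.
Inverse transverse Mercator on WGS84 gives φ = -37.01499958°, λ = 173.70949963°.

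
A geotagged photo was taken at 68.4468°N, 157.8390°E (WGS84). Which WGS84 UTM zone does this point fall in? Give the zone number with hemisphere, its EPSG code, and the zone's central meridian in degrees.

UTM zone = ⌊(λ + 180)/6⌋ + 1; 157.8390° ∈ [156°, 162°) → zone 57.
Hemisphere: N (φ ≥ 0).
Central meridian λ₀ = 6×57 − 183 = 159°.
EPSG code: 32657.

Zone 57N (EPSG:32657), central meridian 159°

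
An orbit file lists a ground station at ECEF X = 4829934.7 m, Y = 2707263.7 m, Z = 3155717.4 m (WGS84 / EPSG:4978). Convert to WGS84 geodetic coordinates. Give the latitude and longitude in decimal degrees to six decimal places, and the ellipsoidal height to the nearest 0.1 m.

λ = atan2(Y, X) = 29.27140036°; p = √(X²+Y²) = 5536925.7 m.
Bowring's method on WGS84 (a = 6378137 m, b = 6356752.314 m) gives φ = 29.84639983°, h = 202.262 m.

lat 29.846400°, lon 29.271400°, h 202.3 m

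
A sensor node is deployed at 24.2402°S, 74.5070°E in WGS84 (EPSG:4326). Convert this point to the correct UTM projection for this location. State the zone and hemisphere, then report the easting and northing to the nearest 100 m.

Longitude 74.5070° lies in the 6° band [72°, 78°), giving zone 43; latitude is south of the equator, so 43S.
Zone 43 central meridian λ₀ = 6×43 − 183 = 75°; Δλ = -0.4930°.
Transverse Mercator on WGS84 with k₀ = 0.9996 gives E = 449949.538 m, N = 7319091.154 m.

Zone 43S: E 449900 m, N 7319100 m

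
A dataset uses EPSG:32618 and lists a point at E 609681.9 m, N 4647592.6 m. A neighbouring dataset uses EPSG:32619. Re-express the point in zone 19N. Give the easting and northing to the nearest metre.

UTM 18N → geographic: φ = 41.97269983°, λ = -73.67619957°.
UTM 19N (λ₀ = -69°) forward: E = 112516.930 m, N = 4657332.432 m.

E 112517 m, N 4657332 m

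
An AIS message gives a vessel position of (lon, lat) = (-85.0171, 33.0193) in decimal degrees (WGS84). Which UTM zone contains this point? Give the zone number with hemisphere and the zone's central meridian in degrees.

Zone 16N, central meridian -87°

UTM zone = ⌊(λ + 180)/6⌋ + 1; -85.0171° ∈ [-90°, -84°) → zone 16.
Hemisphere: N (φ ≥ 0).
Central meridian λ₀ = 6×16 − 183 = -87°.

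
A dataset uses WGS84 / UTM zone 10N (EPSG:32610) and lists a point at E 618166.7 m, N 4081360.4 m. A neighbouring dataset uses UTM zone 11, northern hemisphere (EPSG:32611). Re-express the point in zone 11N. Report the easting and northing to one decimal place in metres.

E 83275.1 m, N 4090752.2 m

UTM 10N → geographic: φ = 36.87080045°, λ = -121.67420046°.
UTM 11N (λ₀ = -117°) forward: E = 83275.076 m, N = 4090752.189 m.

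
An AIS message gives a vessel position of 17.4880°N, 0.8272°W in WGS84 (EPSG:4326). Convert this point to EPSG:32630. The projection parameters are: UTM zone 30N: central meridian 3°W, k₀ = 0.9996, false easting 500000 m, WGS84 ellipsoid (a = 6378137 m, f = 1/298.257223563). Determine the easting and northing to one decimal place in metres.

Zone 30 central meridian λ₀ = 6×30 − 183 = -3°; Δλ = +2.1728°.
Transverse Mercator on WGS84 with k₀ = 0.9996 gives E = 730718.585 m, N = 1934856.412 m.

E 730718.6 m, N 1934856.4 m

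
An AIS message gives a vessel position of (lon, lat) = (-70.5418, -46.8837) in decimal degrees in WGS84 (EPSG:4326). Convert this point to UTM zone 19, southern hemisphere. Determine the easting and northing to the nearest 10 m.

Zone 19 central meridian λ₀ = 6×19 − 183 = -69°; Δλ = -1.5418°.
Transverse Mercator on WGS84 with k₀ = 0.9996 gives E = 382530.574 m, N = 4806605.890 m.

E 382530 m, N 4806610 m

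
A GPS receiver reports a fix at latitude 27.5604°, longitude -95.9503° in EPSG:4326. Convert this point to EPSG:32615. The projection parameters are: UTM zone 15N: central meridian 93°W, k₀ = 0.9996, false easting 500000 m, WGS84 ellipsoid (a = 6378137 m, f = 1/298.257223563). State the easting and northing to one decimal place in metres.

E 208676.3 m, N 3051979.5 m

Zone 15 central meridian λ₀ = 6×15 − 183 = -93°; Δλ = -2.9503°.
Transverse Mercator on WGS84 with k₀ = 0.9996 gives E = 208676.257 m, N = 3051979.525 m.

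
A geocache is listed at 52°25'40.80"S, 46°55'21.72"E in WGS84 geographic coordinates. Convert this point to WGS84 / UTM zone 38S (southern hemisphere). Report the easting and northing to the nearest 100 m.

E 630700 m, N 4189600 m

Zone 38 central meridian λ₀ = 6×38 − 183 = 45°; Δλ = +1.9227°.
Transverse Mercator on WGS84 with k₀ = 0.9996 gives E = 630725.617 m, N = 4189617.917 m.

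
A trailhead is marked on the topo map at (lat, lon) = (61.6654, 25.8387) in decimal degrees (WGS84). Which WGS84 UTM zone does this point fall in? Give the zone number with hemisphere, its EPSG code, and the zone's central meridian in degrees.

Zone 35N (EPSG:32635), central meridian 27°

UTM zone = ⌊(λ + 180)/6⌋ + 1; 25.8387° ∈ [24°, 30°) → zone 35.
Hemisphere: N (φ ≥ 0).
Central meridian λ₀ = 6×35 − 183 = 27°.
EPSG code: 32635.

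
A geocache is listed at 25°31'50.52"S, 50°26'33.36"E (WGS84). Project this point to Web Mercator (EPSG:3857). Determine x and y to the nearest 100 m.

Web Mercator is spherical with R = a = 6378137 m.
x = R·λ = 6378137 × 0.880389453 = 5615244.546 m.
y = R·ln tan(π/4 + φ/2) = 6378137 × -0.461117608 = -2941071.277 m.

x 5615200 m, y -2941100 m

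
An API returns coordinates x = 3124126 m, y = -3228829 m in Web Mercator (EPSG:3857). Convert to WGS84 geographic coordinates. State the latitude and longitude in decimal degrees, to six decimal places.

lat -27.840100°, lon 28.064501°

R = 6378137 m. λ = x/R = 28.06450135°.
φ = 2·arctan(exp(y/R)) − 90° = 2·arctan(0.60276) − 90° = -27.84010020°.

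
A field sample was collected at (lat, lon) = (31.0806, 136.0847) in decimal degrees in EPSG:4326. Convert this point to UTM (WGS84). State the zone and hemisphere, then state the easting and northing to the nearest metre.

Longitude 136.0847° lies in the 6° band [132°, 138°), giving zone 53; latitude is north of the equator, so 53N.
Zone 53 central meridian λ₀ = 6×53 − 183 = 135°; Δλ = +1.0847°.
Transverse Mercator on WGS84 with k₀ = 0.9996 gives E = 603467.746 m, N = 3439040.143 m.

Zone 53N: E 603468 m, N 3439040 m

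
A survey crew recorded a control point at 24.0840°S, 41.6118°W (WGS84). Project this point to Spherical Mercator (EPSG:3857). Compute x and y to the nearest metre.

x -4632204 m, y -2763647 m

Web Mercator is spherical with R = a = 6378137 m.
x = R·λ = 6378137 × -0.726262918 = -4632204.387 m.
y = R·ln tan(π/4 + φ/2) = 6378137 × -0.433300072 = -2763647.221 m.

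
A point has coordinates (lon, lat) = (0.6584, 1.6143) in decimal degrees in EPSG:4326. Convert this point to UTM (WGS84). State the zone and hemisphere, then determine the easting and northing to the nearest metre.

Longitude 0.6584° lies in the 6° band [0°, 6°), giving zone 31; latitude is north of the equator, so 31N.
Zone 31 central meridian λ₀ = 6×31 − 183 = 3°; Δλ = -2.3416°.
Transverse Mercator on WGS84 with k₀ = 0.9996 gives E = 239468.359 m, N = 178579.168 m.

Zone 31N: E 239468 m, N 178579 m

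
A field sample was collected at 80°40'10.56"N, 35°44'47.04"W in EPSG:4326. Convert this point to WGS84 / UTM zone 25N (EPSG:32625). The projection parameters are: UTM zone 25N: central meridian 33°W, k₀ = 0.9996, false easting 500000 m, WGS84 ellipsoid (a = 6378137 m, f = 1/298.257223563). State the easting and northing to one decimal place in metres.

Zone 25 central meridian λ₀ = 6×25 − 183 = -33°; Δλ = -2.7464°.
Transverse Mercator on WGS84 with k₀ = 0.9996 gives E = 450308.720 m, N = 8957500.307 m.

E 450308.7 m, N 8957500.3 m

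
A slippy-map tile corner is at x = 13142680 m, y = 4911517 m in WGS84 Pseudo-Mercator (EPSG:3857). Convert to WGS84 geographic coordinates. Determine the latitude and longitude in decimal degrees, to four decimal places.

R = 6378137 m. λ = x/R = 118.06270318°.
φ = 2·arctan(exp(y/R)) − 90° = 2·arctan(2.15989) − 90° = 40.31290149°.

lat 40.3129°, lon 118.0627°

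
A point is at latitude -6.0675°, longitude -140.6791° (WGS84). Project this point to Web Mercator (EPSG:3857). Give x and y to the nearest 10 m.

x -15660330 m, y -676700 m

Web Mercator is spherical with R = a = 6378137 m.
x = R·λ = 6378137 × -2.455313484 = -15660325.777 m.
y = R·ln tan(π/4 + φ/2) = 6378137 × -0.106096338 = -676696.982 m.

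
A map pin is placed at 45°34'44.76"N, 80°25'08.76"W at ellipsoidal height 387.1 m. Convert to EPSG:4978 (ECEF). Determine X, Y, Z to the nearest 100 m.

X 744300 m, Y -4409700 m, Z 4532900 m

WGS84: a = 6378137 m, e² = 0.006694380; N(φ) = a/√(1−e²sin²φ) = 6389055.151 m.
X = (N+h)·cosφ·cosλ = 744340.439 m; Y = (N+h)·cosφ·sinλ = -4409744.360 m; Z = (N(1−e²)+h)·sinφ = 4532903.293 m.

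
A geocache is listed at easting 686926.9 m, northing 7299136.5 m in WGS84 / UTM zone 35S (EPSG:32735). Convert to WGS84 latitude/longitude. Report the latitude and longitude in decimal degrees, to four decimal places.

Zone 35S: λ₀ = 27°, k₀ = 0.9996, false easting 500000 m, false northing 10000000 m.
Meridian distance M = (N − FN)/k₀ = -2701944.3 m.
Inverse transverse Mercator on WGS84 gives φ = -24.40999985°, λ = 28.84349981°.

lat -24.4100°, lon 28.8435°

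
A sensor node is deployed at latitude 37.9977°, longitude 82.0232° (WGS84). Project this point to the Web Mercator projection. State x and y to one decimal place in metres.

Web Mercator is spherical with R = a = 6378137 m.
x = R·λ = 6378137 × 1.431574903 = 9130780.857 m.
y = R·ln tan(π/4 + φ/2) = 6378137 × 0.717937057 = 4579100.905 m.

x 9130780.9 m, y 4579100.9 m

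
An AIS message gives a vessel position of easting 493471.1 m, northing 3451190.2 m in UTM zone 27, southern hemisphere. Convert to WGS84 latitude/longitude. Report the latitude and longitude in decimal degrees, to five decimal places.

lat -59.07860°, lon -21.11390°

Zone 27S: λ₀ = -21°, k₀ = 0.9996, false easting 500000 m, false northing 10000000 m.
Meridian distance M = (N − FN)/k₀ = -6551430.4 m.
Inverse transverse Mercator on WGS84 gives φ = -59.07860006°, λ = -21.11390007°.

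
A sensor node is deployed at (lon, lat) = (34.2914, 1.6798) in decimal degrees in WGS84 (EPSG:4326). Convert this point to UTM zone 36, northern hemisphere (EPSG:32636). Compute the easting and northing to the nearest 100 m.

Zone 36 central meridian λ₀ = 6×36 − 183 = 33°; Δλ = +1.2914°.
Transverse Mercator on WGS84 with k₀ = 0.9996 gives E = 643651.370 m, N = 185716.368 m.

E 643700 m, N 185700 m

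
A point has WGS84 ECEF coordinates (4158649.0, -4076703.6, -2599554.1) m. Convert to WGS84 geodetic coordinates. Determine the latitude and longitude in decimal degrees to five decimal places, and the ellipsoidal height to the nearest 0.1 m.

lat -24.19880°, lon -44.42990°, h 2856.5 m

λ = atan2(Y, X) = -44.42990047°; p = √(X²+Y²) = 5823561.9 m.
Bowring's method on WGS84 (a = 6378137 m, b = 6356752.314 m) gives φ = -24.19879987°, h = 2856.506 m.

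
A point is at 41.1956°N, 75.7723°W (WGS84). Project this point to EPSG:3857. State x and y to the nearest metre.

x -8434934 m, y 5041236 m

Web Mercator is spherical with R = a = 6378137 m.
x = R·λ = 6378137 × -1.322476117 = -8434933.852 m.
y = R·ln tan(π/4 + φ/2) = 6378137 × 0.790393115 = 5041235.570 m.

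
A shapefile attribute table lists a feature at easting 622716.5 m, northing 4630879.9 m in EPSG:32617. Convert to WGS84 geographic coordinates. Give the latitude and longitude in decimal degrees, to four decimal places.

lat 41.8203°, lon -79.5224°

Zone 17N: λ₀ = -81°, k₀ = 0.9996, false easting 500000 m.
Meridian distance M = (N − FN)/k₀ = 4632733.0 m.
Inverse transverse Mercator on WGS84 gives φ = 41.82030006°, λ = -79.52240047°.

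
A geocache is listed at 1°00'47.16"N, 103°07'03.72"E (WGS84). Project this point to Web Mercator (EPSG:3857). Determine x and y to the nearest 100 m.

x 11479000 m, y 112800 m

Web Mercator is spherical with R = a = 6378137 m.
x = R·λ = 6378137 × 1.799743382 = 11479009.856 m.
y = R·ln tan(π/4 + φ/2) = 6378137 × 0.017682852 = 112783.653 m.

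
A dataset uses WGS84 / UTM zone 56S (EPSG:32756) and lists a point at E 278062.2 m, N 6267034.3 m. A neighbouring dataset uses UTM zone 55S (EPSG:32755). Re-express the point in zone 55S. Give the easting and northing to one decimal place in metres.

UTM 56S → geographic: φ = -33.71350034°, λ = 150.60500025°.
UTM 55S (λ₀ = 147°) forward: E = 834112.706 m, N = 6263771.109 m.

E 834112.7 m, N 6263771.1 m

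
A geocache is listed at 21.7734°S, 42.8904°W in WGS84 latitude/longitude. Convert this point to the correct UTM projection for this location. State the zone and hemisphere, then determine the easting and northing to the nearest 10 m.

Longitude -42.8904° lies in the 6° band [-48°, -42°), giving zone 23; latitude is south of the equator, so 23S.
Zone 23 central meridian λ₀ = 6×23 − 183 = -45°; Δλ = +2.1096°.
Transverse Mercator on WGS84 with k₀ = 0.9996 gives E = 718134.909 m, N = 7590764.066 m.

Zone 23S: E 718130 m, N 7590760 m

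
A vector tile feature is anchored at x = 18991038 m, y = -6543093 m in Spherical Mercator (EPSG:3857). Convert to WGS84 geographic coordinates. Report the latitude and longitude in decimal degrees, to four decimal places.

lat -50.5558°, lon 170.5994°

R = 6378137 m. λ = x/R = 170.59939697°.
φ = 2·arctan(exp(y/R)) − 90° = 2·arctan(0.35849) − 90° = -50.55580085°.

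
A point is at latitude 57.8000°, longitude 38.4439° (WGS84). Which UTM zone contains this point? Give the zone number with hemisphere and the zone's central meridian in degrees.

UTM zone = ⌊(λ + 180)/6⌋ + 1; 38.4439° ∈ [36°, 42°) → zone 37.
Hemisphere: N (φ ≥ 0).
Central meridian λ₀ = 6×37 − 183 = 39°.

Zone 37N, central meridian 39°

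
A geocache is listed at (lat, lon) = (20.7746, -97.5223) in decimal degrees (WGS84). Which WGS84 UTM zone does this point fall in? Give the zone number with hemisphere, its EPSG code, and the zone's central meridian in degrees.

Zone 14N (EPSG:32614), central meridian -99°

UTM zone = ⌊(λ + 180)/6⌋ + 1; -97.5223° ∈ [-102°, -96°) → zone 14.
Hemisphere: N (φ ≥ 0).
Central meridian λ₀ = 6×14 − 183 = -99°.
EPSG code: 32614.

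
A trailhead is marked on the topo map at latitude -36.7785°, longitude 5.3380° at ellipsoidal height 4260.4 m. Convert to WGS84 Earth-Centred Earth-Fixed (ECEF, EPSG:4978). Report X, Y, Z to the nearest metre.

X 5095964 m, Y 476147 m, Z -3800284 m

WGS84: a = 6378137 m, e² = 0.006694380; N(φ) = a/√(1−e²sin²φ) = 6385803.704 m.
X = (N+h)·cosφ·cosλ = 5095964.442 m; Y = (N+h)·cosφ·sinλ = 476147.395 m; Z = (N(1−e²)+h)·sinφ = -3800284.085 m.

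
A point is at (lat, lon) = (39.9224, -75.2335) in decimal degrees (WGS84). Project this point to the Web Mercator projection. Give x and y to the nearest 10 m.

Web Mercator is spherical with R = a = 6378137 m.
x = R·λ = 6378137 × -1.313072283 = -8374954.911 m.
y = R·ln tan(π/4 + φ/2) = 6378137 × 0.761142644 = 4854672.058 m.

x -8374950 m, y 4854670 m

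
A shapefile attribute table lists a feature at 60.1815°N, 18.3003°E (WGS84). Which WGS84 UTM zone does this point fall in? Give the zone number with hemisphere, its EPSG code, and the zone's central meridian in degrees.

Zone 34N (EPSG:32634), central meridian 21°

UTM zone = ⌊(λ + 180)/6⌋ + 1; 18.3003° ∈ [18°, 24°) → zone 34.
Hemisphere: N (φ ≥ 0).
Central meridian λ₀ = 6×34 − 183 = 21°.
EPSG code: 32634.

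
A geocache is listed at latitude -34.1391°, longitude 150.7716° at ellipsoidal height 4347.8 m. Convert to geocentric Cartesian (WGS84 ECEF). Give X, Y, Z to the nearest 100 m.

X -4614900 m, Y 2582200 m, Z -3561700 m

WGS84: a = 6378137 m, e² = 0.006694380; N(φ) = a/√(1−e²sin²φ) = 6384871.464 m.
X = (N+h)·cosφ·cosλ = -4614918.814 m; Y = (N+h)·cosφ·sinλ = 2582193.766 m; Z = (N(1−e²)+h)·sinφ = -3561667.698 m.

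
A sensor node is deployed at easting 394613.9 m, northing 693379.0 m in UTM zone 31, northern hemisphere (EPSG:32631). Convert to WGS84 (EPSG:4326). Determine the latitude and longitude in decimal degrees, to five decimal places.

lat 6.27210°, lon 2.04730°

Zone 31N: λ₀ = 3°, k₀ = 0.9996, false easting 500000 m.
Meridian distance M = (N − FN)/k₀ = 693656.5 m.
Inverse transverse Mercator on WGS84 gives φ = 6.27210025°, λ = 2.04729984°.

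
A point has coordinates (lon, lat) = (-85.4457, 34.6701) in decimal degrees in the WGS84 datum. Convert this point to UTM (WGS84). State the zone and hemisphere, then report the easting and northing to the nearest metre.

Zone 16N: E 642406 m, N 3837558 m

Longitude -85.4457° lies in the 6° band [-90°, -84°), giving zone 16; latitude is north of the equator, so 16N.
Zone 16 central meridian λ₀ = 6×16 − 183 = -87°; Δλ = +1.5543°.
Transverse Mercator on WGS84 with k₀ = 0.9996 gives E = 642405.552 m, N = 3837558.334 m.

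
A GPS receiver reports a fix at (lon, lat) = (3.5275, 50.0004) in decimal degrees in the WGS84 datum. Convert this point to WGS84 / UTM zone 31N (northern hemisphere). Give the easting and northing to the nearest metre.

Zone 31 central meridian λ₀ = 6×31 − 183 = 3°; Δλ = +0.5275°.
Transverse Mercator on WGS84 with k₀ = 0.9996 gives E = 537803.976 m, N = 5538808.489 m.

E 537804 m, N 5538808 m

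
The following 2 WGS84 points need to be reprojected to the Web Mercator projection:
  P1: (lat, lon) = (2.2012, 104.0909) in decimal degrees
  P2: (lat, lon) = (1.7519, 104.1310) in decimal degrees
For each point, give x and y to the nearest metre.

P1: x 11587346 m, y 245097 m; P2: x 11591810 m, y 195051 m

Web Mercator: x = R·λ, y = R·ln tan(π/4+φ/2), R = 6378137 m.
P1 (2.2012°, 104.0909°) → (11587345.984, 245096.763) m.
P2 (1.7519°, 104.1310°) → (11591809.896, 195051.011) m.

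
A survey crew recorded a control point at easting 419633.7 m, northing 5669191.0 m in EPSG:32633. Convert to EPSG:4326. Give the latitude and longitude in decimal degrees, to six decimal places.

Zone 33N: λ₀ = 15°, k₀ = 0.9996, false easting 500000 m.
Meridian distance M = (N − FN)/k₀ = 5671459.6 m.
Inverse transverse Mercator on WGS84 gives φ = 51.16849964°, λ = 13.85050006°.

lat 51.168500°, lon 13.850500°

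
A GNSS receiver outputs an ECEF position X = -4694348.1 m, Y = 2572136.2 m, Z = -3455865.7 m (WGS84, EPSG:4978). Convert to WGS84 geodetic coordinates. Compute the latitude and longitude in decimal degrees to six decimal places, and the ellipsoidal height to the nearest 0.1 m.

λ = atan2(Y, X) = 151.28069952°; p = √(X²+Y²) = 5352830.0 m.
Bowring's method on WGS84 (a = 6378137 m, b = 6356752.314 m) gives φ = -33.02250003°, h = -340.309 m.

lat -33.022500°, lon 151.280700°, h -340.3 m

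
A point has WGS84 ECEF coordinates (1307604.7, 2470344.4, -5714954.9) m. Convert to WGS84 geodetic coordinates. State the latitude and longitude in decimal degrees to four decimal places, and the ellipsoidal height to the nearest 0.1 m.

λ = atan2(Y, X) = 62.10679956°; p = √(X²+Y²) = 2795072.7 m.
Bowring's method on WGS84 (a = 6378137 m, b = 6356752.314 m) gives φ = -64.08920025°, h = 987.040 m.

lat -64.0892°, lon 62.1068°, h 987.0 m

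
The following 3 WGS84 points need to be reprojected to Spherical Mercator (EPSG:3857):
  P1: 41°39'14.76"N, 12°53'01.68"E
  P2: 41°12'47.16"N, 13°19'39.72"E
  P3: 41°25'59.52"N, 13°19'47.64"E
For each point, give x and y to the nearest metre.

Web Mercator: x = R·λ, y = R·ln tan(π/4+φ/2), R = 6378137 m.
P1 (41.6541°, 12.8838°) → (1434218.055, 5109305.307) m.
P2 (41.2131°, 13.3277°) → (1483632.777, 5043824.860) m.
P3 (41.4332°, 13.3299°) → (1483877.680, 5076450.084) m.

P1: x 1434218 m, y 5109305 m; P2: x 1483633 m, y 5043825 m; P3: x 1483878 m, y 5076450 m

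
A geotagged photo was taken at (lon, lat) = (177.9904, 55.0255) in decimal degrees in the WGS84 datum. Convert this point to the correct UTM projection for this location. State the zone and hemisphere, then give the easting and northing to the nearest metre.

Longitude 177.9904° lies in the 6° band [174°, 180°), giving zone 60; latitude is north of the equator, so 60N.
Zone 60 central meridian λ₀ = 6×60 − 183 = 177°; Δλ = +0.9904°.
Transverse Mercator on WGS84 with k₀ = 0.9996 gives E = 563313.169 m, N = 6098077.446 m.

Zone 60N: E 563313 m, N 6098077 m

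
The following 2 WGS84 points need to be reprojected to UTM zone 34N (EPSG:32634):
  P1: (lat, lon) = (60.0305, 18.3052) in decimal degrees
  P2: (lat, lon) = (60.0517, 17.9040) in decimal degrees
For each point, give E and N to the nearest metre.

UTM zone 34N: λ₀ = 21°, k₀ = 0.9996.
P1 (60.0305°, 18.3052°) → (349856.406, 6657867.516) m.
P2 (60.0517°, 17.9040°) → (327623.886, 6661205.757) m.

P1: E 349856 m, N 6657868 m; P2: E 327624 m, N 6661206 m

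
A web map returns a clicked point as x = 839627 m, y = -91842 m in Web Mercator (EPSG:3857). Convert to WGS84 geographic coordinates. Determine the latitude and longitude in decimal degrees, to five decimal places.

R = 6378137 m. λ = x/R = 7.54249767°.
φ = 2·arctan(exp(y/R)) − 90° = 2·arctan(0.98570) − 90° = -0.82500221°.

lat -0.82500°, lon 7.54250°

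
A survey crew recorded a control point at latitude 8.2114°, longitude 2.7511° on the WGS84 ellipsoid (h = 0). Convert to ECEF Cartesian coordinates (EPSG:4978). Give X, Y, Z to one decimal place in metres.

WGS84: a = 6378137 m, e² = 0.006694380; N(φ) = a/√(1−e²sin²φ) = 6378572.544 m.
X = (N+h)·cosφ·cosλ = 6305902.194 m; Y = (N+h)·cosφ·sinλ = 303015.547 m; Z = (N(1−e²)+h)·sinφ = 904926.388 m.

X 6305902.2 m, Y 303015.5 m, Z 904926.4 m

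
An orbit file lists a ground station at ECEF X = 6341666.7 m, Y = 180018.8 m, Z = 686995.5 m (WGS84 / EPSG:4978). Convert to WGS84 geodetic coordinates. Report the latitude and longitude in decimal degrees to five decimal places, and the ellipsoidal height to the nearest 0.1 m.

λ = atan2(Y, X) = 1.62599974°; p = √(X²+Y²) = 6344221.3 m.
Bowring's method on WGS84 (a = 6378137 m, b = 6356752.314 m) gives φ = 6.22159986°, h = 3421.211 m.

lat 6.22160°, lon 1.62600°, h 3421.2 m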